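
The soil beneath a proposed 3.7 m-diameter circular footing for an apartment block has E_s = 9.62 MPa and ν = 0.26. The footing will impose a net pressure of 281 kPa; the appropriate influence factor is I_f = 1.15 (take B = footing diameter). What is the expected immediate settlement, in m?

Immediate (elastic) settlement: S_e = q·B·(1−ν²)/E_s · I_f.
E_s = 9.62 MPa = 9620 kPa.
S_e = 281 × 3.7 × (1 − 0.26²) / 9620 × 1.15
    = 281 × 3.7 × 0.9324 / 9620 × 1.15
    = 0.1159 m

S_e ≈ 0.116 m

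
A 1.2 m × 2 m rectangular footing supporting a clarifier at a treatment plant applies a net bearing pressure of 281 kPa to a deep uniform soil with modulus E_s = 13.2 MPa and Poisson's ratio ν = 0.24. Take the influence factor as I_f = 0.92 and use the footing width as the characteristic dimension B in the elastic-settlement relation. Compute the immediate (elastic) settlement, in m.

S_e ≈ 0.0221 m

Immediate (elastic) settlement: S_e = q·B·(1−ν²)/E_s · I_f.
E_s = 13.2 MPa = 13200 kPa.
S_e = 281 × 1.2 × (1 − 0.24²) / 13200 × 0.92
    = 281 × 1.2 × 0.9424 / 13200 × 0.92
    = 0.02215 m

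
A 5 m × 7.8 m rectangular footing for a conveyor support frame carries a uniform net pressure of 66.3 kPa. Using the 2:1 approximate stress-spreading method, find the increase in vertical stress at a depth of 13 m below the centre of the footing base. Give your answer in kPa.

By the 2:1 method the load spreads at 1 horizontal : 2 vertical, so at depth z the loaded area has grown by z in each plan dimension:
Δσ = qBL/((B+z)(L+z)) = 66.3×5×7.8/((5+13)(7.8+13)) = 6.9062 kPa

Δσ_z ≈ 6.91 kPa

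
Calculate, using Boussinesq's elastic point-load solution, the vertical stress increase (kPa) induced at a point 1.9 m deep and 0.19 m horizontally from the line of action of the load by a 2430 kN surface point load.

Δσ_z ≈ 314 kPa

Boussinesq vertical stress below a point load on an elastic half-space:
Δσ_z = 3P/(2πz²) · [1 + (r/z)²]^(−5/2)
r/z = 0.19/1.9 = 0.1; [1+(r/z)²]^(−5/2) = 0.97543.
Δσ_z = 3×2430/(2π×1.9²) × 0.97543 = 321.4 × 0.97543 = 313.5 kPa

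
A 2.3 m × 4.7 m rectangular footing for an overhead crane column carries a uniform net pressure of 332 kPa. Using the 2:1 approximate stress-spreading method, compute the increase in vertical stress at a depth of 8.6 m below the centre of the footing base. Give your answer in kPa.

By the 2:1 method the load spreads at 1 horizontal : 2 vertical, so at depth z the loaded area has grown by z in each plan dimension:
Δσ = qBL/((B+z)(L+z)) = 332×2.3×4.7/((2.3+8.6)(4.7+8.6)) = 24.756 kPa

Δσ_z ≈ 24.8 kPa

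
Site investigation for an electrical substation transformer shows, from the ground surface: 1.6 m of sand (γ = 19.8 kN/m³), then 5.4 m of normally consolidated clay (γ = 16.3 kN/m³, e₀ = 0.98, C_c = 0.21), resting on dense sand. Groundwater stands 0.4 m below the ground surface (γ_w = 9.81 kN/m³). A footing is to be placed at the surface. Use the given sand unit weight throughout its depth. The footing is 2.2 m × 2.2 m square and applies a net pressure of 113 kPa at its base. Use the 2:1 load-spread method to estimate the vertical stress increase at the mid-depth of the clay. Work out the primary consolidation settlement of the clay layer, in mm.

Mid-depth of clay below the ground surface: z = 1.6 + 5.4/2 = 4.3 m.
Total vertical stress at mid-clay: σ_v = 19.8×1.6 + 16.3×2.7 = 75.69 kPa.
Pore pressure: u = 9.81×(4.3 − 0.4) = 38.259 kPa.
Initial effective stress: σ'_0 = σ_v − u = 75.69 − 38.259 = 37.431 kPa.
Stress increase at mid-clay by the 2:1 spreading method:
Δσ = qBL/((B+z)(L+z)) = 113×2.2×2.2/((2.2+4.3)(2.2+4.3)) = 12.945 kPa
Final effective stress: σ'_f = σ'_0 + Δσ = 37.431 + 12.945 = 50.376 kPa.
Normally consolidated clay, so the full stress increment lies on the virgin compression line:
S_c = C_c·H/(1+e₀)·log₁₀(σ'_f/σ'_0) = 0.21×5.4/(1+0.98)×log₁₀(50.376/37.431)
    = 0.57273 × 0.12899 = 0.07388 m

S_c ≈ 73.9 mm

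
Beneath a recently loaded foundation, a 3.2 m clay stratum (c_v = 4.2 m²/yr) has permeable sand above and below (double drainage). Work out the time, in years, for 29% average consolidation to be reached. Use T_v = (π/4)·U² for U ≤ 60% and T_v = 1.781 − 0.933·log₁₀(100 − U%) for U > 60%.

t ≈ 0.0403 years

Drainage path length: H_d = H/2 = 1.6 m (double drainage).
U ≤ 60%: T_v = (π/4)·U² = (π/4)×0.29² = 0.066052.
t = T_v·H_d²/c_v = 0.066052×1.6²/4.2 = 0.04026 years.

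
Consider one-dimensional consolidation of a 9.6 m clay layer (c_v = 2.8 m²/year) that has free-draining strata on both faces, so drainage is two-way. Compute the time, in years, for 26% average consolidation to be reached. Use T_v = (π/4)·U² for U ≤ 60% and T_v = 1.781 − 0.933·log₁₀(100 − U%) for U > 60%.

t ≈ 0.437 years

Drainage path length: H_d = H/2 = 4.8 m (double drainage).
U ≤ 60%: T_v = (π/4)·U² = (π/4)×0.26² = 0.053093.
t = T_v·H_d²/c_v = 0.053093×4.8²/2.8 = 0.4369 years.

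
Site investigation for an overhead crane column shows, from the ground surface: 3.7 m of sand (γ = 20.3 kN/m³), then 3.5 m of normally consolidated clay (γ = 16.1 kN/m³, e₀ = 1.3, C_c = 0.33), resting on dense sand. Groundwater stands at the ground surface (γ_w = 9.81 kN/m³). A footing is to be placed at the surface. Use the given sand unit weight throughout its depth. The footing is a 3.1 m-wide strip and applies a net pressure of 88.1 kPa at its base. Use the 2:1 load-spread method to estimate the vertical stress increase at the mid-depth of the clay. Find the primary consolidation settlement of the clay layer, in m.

Mid-depth of clay below the ground surface: z = 3.7 + 3.5/2 = 5.45 m.
Total vertical stress at mid-clay: σ_v = 20.3×3.7 + 16.1×1.75 = 103.28 kPa.
Pore pressure: u = 9.81×(5.45 − 0) = 53.465 kPa.
Initial effective stress: σ'_0 = σ_v − u = 103.28 − 53.465 = 49.815 kPa.
Stress increase at mid-clay by the 2:1 spreading method:
Δσ = qB/(B+z) = 88.1×3.1/(3.1+5.45) = 31.943 kPa
Final effective stress: σ'_f = σ'_0 + Δσ = 49.815 + 31.943 = 81.758 kPa.
Normally consolidated clay, so the full stress increment lies on the virgin compression line:
S_c = C_c·H/(1+e₀)·log₁₀(σ'_f/σ'_0) = 0.33×3.5/(1+1.3)×log₁₀(81.758/49.815)
    = 0.50217 × 0.21517 = 0.1081 m

S_c ≈ 0.108 m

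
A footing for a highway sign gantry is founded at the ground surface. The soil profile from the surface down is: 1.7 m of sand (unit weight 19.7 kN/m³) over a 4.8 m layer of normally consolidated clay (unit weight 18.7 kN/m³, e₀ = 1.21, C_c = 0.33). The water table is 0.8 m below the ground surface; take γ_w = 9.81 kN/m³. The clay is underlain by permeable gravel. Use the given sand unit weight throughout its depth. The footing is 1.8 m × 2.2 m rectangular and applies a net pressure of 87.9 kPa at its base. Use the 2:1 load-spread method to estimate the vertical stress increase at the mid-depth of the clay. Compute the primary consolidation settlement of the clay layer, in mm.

Mid-depth of clay below the ground surface: z = 1.7 + 4.8/2 = 4.1 m.
Total vertical stress at mid-clay: σ_v = 19.7×1.7 + 18.7×2.4 = 78.37 kPa.
Pore pressure: u = 9.81×(4.1 − 0.8) = 32.373 kPa.
Initial effective stress: σ'_0 = σ_v − u = 78.37 − 32.373 = 45.997 kPa.
Stress increase at mid-clay by the 2:1 spreading method:
Δσ = qBL/((B+z)(L+z)) = 87.9×1.8×2.2/((1.8+4.1)(2.2+4.1)) = 9.3646 kPa
Final effective stress: σ'_f = σ'_0 + Δσ = 45.997 + 9.3646 = 55.362 kPa.
Normally consolidated clay, so the full stress increment lies on the virgin compression line:
S_c = C_c·H/(1+e₀)·log₁₀(σ'_f/σ'_0) = 0.33×4.8/(1+1.21)×log₁₀(55.362/45.997)
    = 0.71674 × 0.080482 = 0.05768 m

S_c ≈ 57.7 mm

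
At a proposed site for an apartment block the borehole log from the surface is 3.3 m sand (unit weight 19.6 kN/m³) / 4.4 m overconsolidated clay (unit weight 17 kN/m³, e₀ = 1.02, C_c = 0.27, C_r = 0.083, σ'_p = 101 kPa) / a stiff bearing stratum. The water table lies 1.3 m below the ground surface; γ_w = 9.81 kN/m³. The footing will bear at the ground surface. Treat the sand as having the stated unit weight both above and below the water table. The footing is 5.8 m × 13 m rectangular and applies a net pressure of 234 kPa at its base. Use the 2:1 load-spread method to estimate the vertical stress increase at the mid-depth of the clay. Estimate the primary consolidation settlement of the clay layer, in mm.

Mid-depth of clay below the ground surface: z = 3.3 + 4.4/2 = 5.5 m.
Total vertical stress at mid-clay: σ_v = 19.6×3.3 + 17×2.2 = 102.08 kPa.
Pore pressure: u = 9.81×(5.5 − 1.3) = 41.202 kPa.
Initial effective stress: σ'_0 = σ_v − u = 102.08 − 41.202 = 60.878 kPa.
Stress increase at mid-clay by the 2:1 spreading method:
Δσ = qBL/((B+z)(L+z)) = 234×5.8×13/((5.8+5.5)(13+5.5)) = 84.399 kPa
Final effective stress: σ'_f = 60.878 + 84.399 = 145.28 kPa.
σ'_f = 145.28 > σ'_p = 101 kPa, so the stress path crosses the preconsolidation pressure — recompression up to σ'_p, then virgin compression beyond:
S_c = H/(1+e₀)·[C_r·log₁₀(σ'_p/σ'_0) + C_c·log₁₀(σ'_f/σ'_p)]
    = 4.4/2.02 × [0.083×log₁₀(101/60.878) + 0.27×log₁₀(145.28/101)]
    = 2.1782 × [0.018248 + 0.042629] = 0.1326 m

S_c ≈ 133 mm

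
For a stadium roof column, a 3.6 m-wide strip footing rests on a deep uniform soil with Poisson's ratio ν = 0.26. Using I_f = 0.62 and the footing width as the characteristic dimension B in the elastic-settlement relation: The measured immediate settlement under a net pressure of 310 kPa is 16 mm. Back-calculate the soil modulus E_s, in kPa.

E_s ≈ 40300 kPa

S_e = q·B·(1−ν²)/E_s · I_f  ⇒  E_s = q·B·(1−ν²)·I_f / S_e.
E_s = 310 × 3.6 × 0.9324 × 0.62 / 0.016 = 40320 kPa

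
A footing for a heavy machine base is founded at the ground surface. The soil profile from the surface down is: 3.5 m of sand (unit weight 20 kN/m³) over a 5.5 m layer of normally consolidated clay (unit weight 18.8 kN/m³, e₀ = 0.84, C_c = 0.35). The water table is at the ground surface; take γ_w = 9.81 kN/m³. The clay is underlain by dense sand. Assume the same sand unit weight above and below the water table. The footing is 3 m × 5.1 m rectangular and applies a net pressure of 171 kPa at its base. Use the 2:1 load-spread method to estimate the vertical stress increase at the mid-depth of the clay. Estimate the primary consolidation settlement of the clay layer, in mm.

S_c ≈ 157 mm

Mid-depth of clay below the ground surface: z = 3.5 + 5.5/2 = 6.25 m.
Total vertical stress at mid-clay: σ_v = 20×3.5 + 18.8×2.75 = 121.7 kPa.
Pore pressure: u = 9.81×(6.25 − 0) = 61.312 kPa.
Initial effective stress: σ'_0 = σ_v − u = 121.7 − 61.312 = 60.388 kPa.
Stress increase at mid-clay by the 2:1 spreading method:
Δσ = qBL/((B+z)(L+z)) = 171×3×5.1/((3+6.25)(5.1+6.25)) = 24.92 kPa
Final effective stress: σ'_f = σ'_0 + Δσ = 60.388 + 24.92 = 85.308 kPa.
Normally consolidated clay, so the full stress increment lies on the virgin compression line:
S_c = C_c·H/(1+e₀)·log₁₀(σ'_f/σ'_0) = 0.35×5.5/(1+0.84)×log₁₀(85.308/60.388)
    = 1.0462 × 0.15004 = 0.157 m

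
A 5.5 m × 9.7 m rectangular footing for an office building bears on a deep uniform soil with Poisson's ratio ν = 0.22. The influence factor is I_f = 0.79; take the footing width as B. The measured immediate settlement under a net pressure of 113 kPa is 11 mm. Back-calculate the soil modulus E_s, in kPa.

E_s ≈ 42500 kPa

S_e = q·B·(1−ν²)/E_s · I_f  ⇒  E_s = q·B·(1−ν²)·I_f / S_e.
E_s = 113 × 5.5 × 0.9516 × 0.79 / 0.011 = 42470 kPa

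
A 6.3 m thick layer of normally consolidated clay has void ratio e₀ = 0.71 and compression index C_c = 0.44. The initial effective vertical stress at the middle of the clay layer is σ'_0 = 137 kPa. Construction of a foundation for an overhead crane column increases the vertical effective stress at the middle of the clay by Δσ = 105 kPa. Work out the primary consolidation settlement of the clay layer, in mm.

S_c ≈ 401 mm

Final effective stress: σ'_f = σ'_0 + Δσ = 137 + 105 = 242 kPa.
Normally consolidated clay, so the full stress increment lies on the virgin compression line:
S_c = C_c·H/(1+e₀)·log₁₀(σ'_f/σ'_0) = 0.44×6.3/(1+0.71)×log₁₀(242/137)
    = 1.6211 × 0.24709 = 0.4006 m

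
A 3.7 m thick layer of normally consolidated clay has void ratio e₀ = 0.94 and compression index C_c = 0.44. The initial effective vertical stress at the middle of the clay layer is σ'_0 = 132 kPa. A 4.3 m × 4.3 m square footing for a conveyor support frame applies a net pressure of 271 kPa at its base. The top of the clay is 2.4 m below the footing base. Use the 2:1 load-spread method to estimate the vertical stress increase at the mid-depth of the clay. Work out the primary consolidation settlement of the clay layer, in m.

S_c ≈ 0.152 m

Mid-depth of clay below the footing base: z = 2.4 + 3.7/2 = 4.25 m.
Stress increase at mid-clay by the 2:1 spreading method:
Δσ = qBL/((B+z)(L+z)) = 271×4.3×4.3/((4.3+4.25)(4.3+4.25)) = 68.545 kPa
Final effective stress: σ'_f = σ'_0 + Δσ = 132 + 68.545 = 200.55 kPa.
Normally consolidated clay, so the full stress increment lies on the virgin compression line:
S_c = C_c·H/(1+e₀)·log₁₀(σ'_f/σ'_0) = 0.44×3.7/(1+0.94)×log₁₀(200.55/132)
    = 0.83918 × 0.18165 = 0.1524 m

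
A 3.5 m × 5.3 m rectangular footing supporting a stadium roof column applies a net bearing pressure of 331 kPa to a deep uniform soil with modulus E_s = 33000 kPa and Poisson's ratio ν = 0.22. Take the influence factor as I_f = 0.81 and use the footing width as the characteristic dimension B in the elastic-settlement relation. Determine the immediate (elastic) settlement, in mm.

S_e ≈ 27.1 mm

Immediate (elastic) settlement: S_e = q·B·(1−ν²)/E_s · I_f.
S_e = 331 × 3.5 × (1 − 0.22²) / 33000 × 0.81
    = 331 × 3.5 × 0.9516 / 33000 × 0.81
    = 0.02706 m = 27.06 mm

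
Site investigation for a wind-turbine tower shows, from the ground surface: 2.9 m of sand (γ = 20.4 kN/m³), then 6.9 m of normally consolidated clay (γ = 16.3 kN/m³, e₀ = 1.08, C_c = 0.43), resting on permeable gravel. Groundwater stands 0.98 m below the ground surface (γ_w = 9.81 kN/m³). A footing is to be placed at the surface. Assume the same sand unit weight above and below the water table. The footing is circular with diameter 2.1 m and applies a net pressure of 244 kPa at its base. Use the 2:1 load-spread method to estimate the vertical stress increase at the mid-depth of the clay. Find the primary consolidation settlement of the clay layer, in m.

S_c ≈ 0.133 m

Mid-depth of clay below the ground surface: z = 2.9 + 6.9/2 = 6.35 m.
Total vertical stress at mid-clay: σ_v = 20.4×2.9 + 16.3×3.45 = 115.4 kPa.
Pore pressure: u = 9.81×(6.35 − 0.98) = 52.68 kPa.
Initial effective stress: σ'_0 = σ_v − u = 115.4 − 52.68 = 62.72 kPa.
Stress increase at mid-clay by the 2:1 spreading method:
Δσ ≈ qD²/(D+z)² = 244×2.1²/(2.1+6.35)² = 15.07 kPa
Final effective stress: σ'_f = σ'_0 + Δσ = 62.72 + 15.07 = 77.79 kPa.
Normally consolidated clay, so the full stress increment lies on the virgin compression line:
S_c = C_c·H/(1+e₀)·log₁₀(σ'_f/σ'_0) = 0.43×6.9/(1+1.08)×log₁₀(77.79/62.72)
    = 1.4264 × 0.093518 = 0.1334 m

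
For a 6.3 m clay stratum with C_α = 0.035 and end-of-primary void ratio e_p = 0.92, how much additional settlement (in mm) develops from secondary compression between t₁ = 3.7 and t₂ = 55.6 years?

Secondary compression: S_s = C_α·H/(1+e_p)·log₁₀(t₂/t₁)
S_s = 0.035×6.3/(1+0.92)×log₁₀(55.6/3.7)
    = 0.1148 × 1.177 = 0.1352 m

S_s ≈ 135 mm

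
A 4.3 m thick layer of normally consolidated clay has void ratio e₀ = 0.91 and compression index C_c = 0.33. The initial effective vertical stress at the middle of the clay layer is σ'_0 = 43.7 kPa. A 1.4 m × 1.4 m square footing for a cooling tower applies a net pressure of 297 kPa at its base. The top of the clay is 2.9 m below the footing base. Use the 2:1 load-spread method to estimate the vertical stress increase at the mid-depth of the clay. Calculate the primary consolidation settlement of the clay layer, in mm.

Mid-depth of clay below the footing base: z = 2.9 + 4.3/2 = 5.05 m.
Stress increase at mid-clay by the 2:1 spreading method:
Δσ = qBL/((B+z)(L+z)) = 297×1.4×1.4/((1.4+5.05)(1.4+5.05)) = 13.992 kPa
Final effective stress: σ'_f = σ'_0 + Δσ = 43.7 + 13.992 = 57.692 kPa.
Normally consolidated clay, so the full stress increment lies on the virgin compression line:
S_c = C_c·H/(1+e₀)·log₁₀(σ'_f/σ'_0) = 0.33×4.3/(1+0.91)×log₁₀(57.692/43.7)
    = 0.74293 × 0.12063 = 0.08962 m

S_c ≈ 89.6 mm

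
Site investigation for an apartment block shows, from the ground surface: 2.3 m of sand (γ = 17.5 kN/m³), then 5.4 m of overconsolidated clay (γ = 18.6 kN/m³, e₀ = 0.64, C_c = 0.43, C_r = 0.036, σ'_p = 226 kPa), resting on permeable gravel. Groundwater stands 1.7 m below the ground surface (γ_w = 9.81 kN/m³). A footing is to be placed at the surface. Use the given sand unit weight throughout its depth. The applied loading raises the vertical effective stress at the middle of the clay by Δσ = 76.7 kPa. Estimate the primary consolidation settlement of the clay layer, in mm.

Mid-depth of clay below the ground surface: z = 2.3 + 5.4/2 = 5 m.
Total vertical stress at mid-clay: σ_v = 17.5×2.3 + 18.6×2.7 = 90.47 kPa.
Pore pressure: u = 9.81×(5 − 1.7) = 32.373 kPa.
Initial effective stress: σ'_0 = σ_v − u = 90.47 − 32.373 = 58.097 kPa.
Final effective stress: σ'_f = 58.097 + 76.7 = 134.8 kPa.
σ'_f = 134.8 ≤ σ'_p = 226 kPa, so the clay remains overconsolidated and only the recompression index applies:
S_c = C_r·H/(1+e₀)·log₁₀(σ'_f/σ'_0) = 0.036×5.4/1.64×log₁₀(134.8/58.097)
    = 0.11854 × 0.36554 = 0.04333 m

S_c ≈ 43.3 mm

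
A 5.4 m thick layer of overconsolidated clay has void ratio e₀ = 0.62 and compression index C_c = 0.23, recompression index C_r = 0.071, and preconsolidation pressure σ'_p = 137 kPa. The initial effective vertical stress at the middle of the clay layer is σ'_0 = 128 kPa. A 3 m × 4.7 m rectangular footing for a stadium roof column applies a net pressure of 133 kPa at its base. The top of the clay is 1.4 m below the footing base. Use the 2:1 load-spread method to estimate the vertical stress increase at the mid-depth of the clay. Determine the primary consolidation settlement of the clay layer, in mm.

Mid-depth of clay below the footing base: z = 1.4 + 5.4/2 = 4.1 m.
Stress increase at mid-clay by the 2:1 spreading method:
Δσ = qBL/((B+z)(L+z)) = 133×3×4.7/((3+4.1)(4.7+4.1)) = 30.014 kPa
Final effective stress: σ'_f = 128 + 30.014 = 158.01 kPa.
σ'_f = 158.01 > σ'_p = 137 kPa, so the stress path crosses the preconsolidation pressure — recompression up to σ'_p, then virgin compression beyond:
S_c = H/(1+e₀)·[C_r·log₁₀(σ'_p/σ'_0) + C_c·log₁₀(σ'_f/σ'_p)]
    = 5.4/1.62 × [0.071×log₁₀(137/128) + 0.23×log₁₀(158.01/137)]
    = 3.3333 × [0.0020953 + 0.014252] = 0.05449 m

S_c ≈ 54.5 mm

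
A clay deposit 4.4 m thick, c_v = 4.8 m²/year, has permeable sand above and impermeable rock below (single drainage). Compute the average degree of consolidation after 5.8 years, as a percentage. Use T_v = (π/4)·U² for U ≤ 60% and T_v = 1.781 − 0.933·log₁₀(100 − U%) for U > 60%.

U ≈ 97.7 %

Drainage path length: H_d = H = 4.4 m (single drainage).
T_v = c_v·t/H_d² = 4.8×5.8/4.4² = 1.438.
T_v = 1.438 corresponds to the U > 60% branch:
U = 1 − 10^((1.781 − T_v)/0.933)/100 = 0.9767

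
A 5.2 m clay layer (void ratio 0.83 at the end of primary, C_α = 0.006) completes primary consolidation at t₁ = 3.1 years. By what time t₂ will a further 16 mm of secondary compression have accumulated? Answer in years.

S_s = C_α·H/(1+e_p)·log₁₀(t₂/t₁) ⇒ log₁₀(t₂/t₁) = S_s·(1+e_p)/(C_α·H).
log₁₀(t₂/t₁) = 0.016 × (1+0.83) / (0.006×5.2) = 0.9385
t₂ = t₁ × 10^0.9385 = 3.1 × 8.679 = 26.9 years

t₂ ≈ 26.9 years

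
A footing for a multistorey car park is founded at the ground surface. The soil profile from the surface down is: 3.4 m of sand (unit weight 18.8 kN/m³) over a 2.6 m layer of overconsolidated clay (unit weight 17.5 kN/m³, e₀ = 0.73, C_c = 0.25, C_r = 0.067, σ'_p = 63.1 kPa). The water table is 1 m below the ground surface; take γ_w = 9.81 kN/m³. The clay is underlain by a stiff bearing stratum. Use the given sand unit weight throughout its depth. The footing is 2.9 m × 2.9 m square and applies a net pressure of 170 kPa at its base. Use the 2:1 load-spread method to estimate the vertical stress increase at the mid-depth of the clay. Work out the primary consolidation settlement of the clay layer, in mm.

Mid-depth of clay below the ground surface: z = 3.4 + 2.6/2 = 4.7 m.
Total vertical stress at mid-clay: σ_v = 18.8×3.4 + 17.5×1.3 = 86.67 kPa.
Pore pressure: u = 9.81×(4.7 − 1) = 36.297 kPa.
Initial effective stress: σ'_0 = σ_v − u = 86.67 − 36.297 = 50.373 kPa.
Stress increase at mid-clay by the 2:1 spreading method:
Δσ = qBL/((B+z)(L+z)) = 170×2.9×2.9/((2.9+4.7)(2.9+4.7)) = 24.752 kPa
Final effective stress: σ'_f = 50.373 + 24.752 = 75.125 kPa.
σ'_f = 75.125 > σ'_p = 63.1 kPa, so the stress path crosses the preconsolidation pressure — recompression up to σ'_p, then virgin compression beyond:
S_c = H/(1+e₀)·[C_r·log₁₀(σ'_p/σ'_0) + C_c·log₁₀(σ'_f/σ'_p)]
    = 2.6/1.73 × [0.067×log₁₀(63.1/50.373) + 0.25×log₁₀(75.125/63.1)]
    = 1.5029 × [0.0065547 + 0.018939] = 0.03831 m

S_c ≈ 38.3 mm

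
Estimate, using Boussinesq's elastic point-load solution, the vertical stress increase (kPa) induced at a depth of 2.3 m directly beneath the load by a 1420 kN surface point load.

Δσ_z ≈ 128 kPa

Boussinesq vertical stress below a point load on an elastic half-space:
Δσ_z = 3P/(2πz²) · [1 + (r/z)²]^(−5/2)
r/z = 0/2.3 = 0; [1+(r/z)²]^(−5/2) = 1.
Δσ_z = 3×1420/(2π×2.3²) × 1 = 128.17 × 1 = 128.2 kPa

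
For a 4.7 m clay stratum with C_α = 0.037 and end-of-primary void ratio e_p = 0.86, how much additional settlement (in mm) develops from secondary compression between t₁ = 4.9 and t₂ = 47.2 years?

S_s ≈ 92 mm

Secondary compression: S_s = C_α·H/(1+e_p)·log₁₀(t₂/t₁)
S_s = 0.037×4.7/(1+0.86)×log₁₀(47.2/4.9)
    = 0.09349 × 0.9837 = 0.09197 m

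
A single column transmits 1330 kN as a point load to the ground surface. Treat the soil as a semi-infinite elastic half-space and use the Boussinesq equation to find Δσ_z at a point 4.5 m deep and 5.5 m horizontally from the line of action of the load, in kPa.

Δσ_z ≈ 3.19 kPa

Boussinesq vertical stress below a point load on an elastic half-space:
Δσ_z = 3P/(2πz²) · [1 + (r/z)²]^(−5/2)
r/z = 5.5/4.5 = 1.2222; [1+(r/z)²]^(−5/2) = 0.10182.
Δσ_z = 3×1330/(2π×4.5²) × 0.10182 = 31.359 × 0.10182 = 3.193 kPa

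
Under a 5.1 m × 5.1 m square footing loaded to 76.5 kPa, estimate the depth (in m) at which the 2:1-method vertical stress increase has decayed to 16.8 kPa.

z ≈ 5.78 m

2:1 spreading — at depth z the loaded area has grown by z in each plan dimension:
qB²/(B+z)² = Δσ_z ⇒ z = B(√(q/Δσ_z) − 1) = 5.1×(√(76.5/16.8) − 1) = 5.783 m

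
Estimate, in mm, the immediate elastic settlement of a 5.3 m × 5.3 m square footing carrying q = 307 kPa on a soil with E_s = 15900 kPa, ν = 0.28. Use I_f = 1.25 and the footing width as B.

Immediate (elastic) settlement: S_e = q·B·(1−ν²)/E_s · I_f.
S_e = 307 × 5.3 × (1 − 0.28²) / 15900 × 1.25
    = 307 × 5.3 × 0.9216 / 15900 × 1.25
    = 0.1179 m = 117.9 mm

S_e ≈ 118 mm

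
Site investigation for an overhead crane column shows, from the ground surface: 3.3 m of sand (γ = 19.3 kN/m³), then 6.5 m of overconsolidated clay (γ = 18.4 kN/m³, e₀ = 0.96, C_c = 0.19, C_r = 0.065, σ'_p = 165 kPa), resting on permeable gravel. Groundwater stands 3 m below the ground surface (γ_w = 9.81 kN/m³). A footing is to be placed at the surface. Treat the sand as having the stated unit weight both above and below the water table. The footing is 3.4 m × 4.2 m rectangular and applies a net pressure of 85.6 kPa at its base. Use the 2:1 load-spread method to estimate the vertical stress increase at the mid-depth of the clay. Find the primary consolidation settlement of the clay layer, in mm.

S_c ≈ 11.3 mm

Mid-depth of clay below the ground surface: z = 3.3 + 6.5/2 = 6.55 m.
Total vertical stress at mid-clay: σ_v = 19.3×3.3 + 18.4×3.25 = 123.49 kPa.
Pore pressure: u = 9.81×(6.55 − 3) = 34.825 kPa.
Initial effective stress: σ'_0 = σ_v − u = 123.49 − 34.825 = 88.665 kPa.
Stress increase at mid-clay by the 2:1 spreading method:
Δσ = qBL/((B+z)(L+z)) = 85.6×3.4×4.2/((3.4+6.55)(4.2+6.55)) = 11.428 kPa
Final effective stress: σ'_f = 88.665 + 11.428 = 100.09 kPa.
σ'_f = 100.09 ≤ σ'_p = 165 kPa, so the clay remains overconsolidated and only the recompression index applies:
S_c = C_r·H/(1+e₀)·log₁₀(σ'_f/σ'_0) = 0.065×6.5/1.96×log₁₀(100.09/88.665)
    = 0.21556 × 0.052638 = 0.01135 m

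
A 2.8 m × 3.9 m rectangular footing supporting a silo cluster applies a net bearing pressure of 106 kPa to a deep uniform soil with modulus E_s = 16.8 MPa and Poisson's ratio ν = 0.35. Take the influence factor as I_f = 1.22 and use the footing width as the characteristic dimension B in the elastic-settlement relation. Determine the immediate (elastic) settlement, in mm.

Immediate (elastic) settlement: S_e = q·B·(1−ν²)/E_s · I_f.
E_s = 16.8 MPa = 16800 kPa.
S_e = 106 × 2.8 × (1 − 0.35²) / 16800 × 1.22
    = 106 × 2.8 × 0.8775 / 16800 × 1.22
    = 0.01891 m = 18.91 mm

S_e ≈ 18.9 mm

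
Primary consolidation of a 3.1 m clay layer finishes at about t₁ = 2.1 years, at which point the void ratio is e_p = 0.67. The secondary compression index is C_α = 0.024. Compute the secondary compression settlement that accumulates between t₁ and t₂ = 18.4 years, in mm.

Secondary compression: S_s = C_α·H/(1+e_p)·log₁₀(t₂/t₁)
S_s = 0.024×3.1/(1+0.67)×log₁₀(18.4/2.1)
    = 0.04455 × 0.9426 = 0.04199 m

S_s ≈ 42 mm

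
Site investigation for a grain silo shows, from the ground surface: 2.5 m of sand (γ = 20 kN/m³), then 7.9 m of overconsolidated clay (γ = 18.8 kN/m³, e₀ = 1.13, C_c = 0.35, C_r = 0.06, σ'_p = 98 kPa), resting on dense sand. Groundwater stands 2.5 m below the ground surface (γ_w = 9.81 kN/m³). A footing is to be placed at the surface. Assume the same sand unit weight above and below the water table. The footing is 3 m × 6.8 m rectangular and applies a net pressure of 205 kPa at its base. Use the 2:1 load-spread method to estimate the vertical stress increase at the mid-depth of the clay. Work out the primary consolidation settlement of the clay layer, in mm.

Mid-depth of clay below the ground surface: z = 2.5 + 7.9/2 = 6.45 m.
Total vertical stress at mid-clay: σ_v = 20×2.5 + 18.8×3.95 = 124.26 kPa.
Pore pressure: u = 9.81×(6.45 − 2.5) = 38.75 kPa.
Initial effective stress: σ'_0 = σ_v − u = 124.26 − 38.75 = 85.51 kPa.
Stress increase at mid-clay by the 2:1 spreading method:
Δσ = qBL/((B+z)(L+z)) = 205×3×6.8/((3+6.45)(6.8+6.45)) = 33.399 kPa
Final effective stress: σ'_f = 85.51 + 33.399 = 118.91 kPa.
σ'_f = 118.91 > σ'_p = 98 kPa, so the stress path crosses the preconsolidation pressure — recompression up to σ'_p, then virgin compression beyond:
S_c = H/(1+e₀)·[C_r·log₁₀(σ'_p/σ'_0) + C_c·log₁₀(σ'_f/σ'_p)]
    = 7.9/2.13 × [0.06×log₁₀(98/85.51) + 0.35×log₁₀(118.91/98)]
    = 3.7089 × [0.0035526 + 0.029397] = 0.1222 m

S_c ≈ 122 mm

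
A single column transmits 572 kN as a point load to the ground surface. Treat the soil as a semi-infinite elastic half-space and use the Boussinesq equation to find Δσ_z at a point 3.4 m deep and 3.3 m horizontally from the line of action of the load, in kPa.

Δσ_z ≈ 4.49 kPa

Boussinesq vertical stress below a point load on an elastic half-space:
Δσ_z = 3P/(2πz²) · [1 + (r/z)²]^(−5/2)
r/z = 3.3/3.4 = 0.97059; [1+(r/z)²]^(−5/2) = 0.19026.
Δσ_z = 3×572/(2π×3.4²) × 0.19026 = 23.625 × 0.19026 = 4.495 kPa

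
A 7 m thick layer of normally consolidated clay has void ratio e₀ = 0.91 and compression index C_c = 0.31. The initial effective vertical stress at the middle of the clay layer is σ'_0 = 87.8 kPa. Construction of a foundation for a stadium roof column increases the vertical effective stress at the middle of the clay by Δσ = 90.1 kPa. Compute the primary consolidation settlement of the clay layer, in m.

S_c ≈ 0.348 m

Final effective stress: σ'_f = σ'_0 + Δσ = 87.8 + 90.1 = 177.9 kPa.
Normally consolidated clay, so the full stress increment lies on the virgin compression line:
S_c = C_c·H/(1+e₀)·log₁₀(σ'_f/σ'_0) = 0.31×7/(1+0.91)×log₁₀(177.9/87.8)
    = 1.1361 × 0.30668 = 0.3484 m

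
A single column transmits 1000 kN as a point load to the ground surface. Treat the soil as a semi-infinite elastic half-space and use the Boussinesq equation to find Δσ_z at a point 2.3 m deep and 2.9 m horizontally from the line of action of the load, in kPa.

Boussinesq vertical stress below a point load on an elastic half-space:
Δσ_z = 3P/(2πz²) · [1 + (r/z)²]^(−5/2)
r/z = 2.9/2.3 = 1.2609; [1+(r/z)²]^(−5/2) = 0.092648.
Δσ_z = 3×1000/(2π×2.3²) × 0.092648 = 90.258 × 0.092648 = 8.362 kPa

Δσ_z ≈ 8.36 kPa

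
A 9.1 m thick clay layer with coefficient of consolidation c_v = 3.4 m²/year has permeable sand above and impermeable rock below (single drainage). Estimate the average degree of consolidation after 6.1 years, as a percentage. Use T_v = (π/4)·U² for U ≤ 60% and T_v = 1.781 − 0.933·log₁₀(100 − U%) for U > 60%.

Drainage path length: H_d = H = 9.1 m (single drainage).
T_v = c_v·t/H_d² = 3.4×6.1/9.1² = 0.25045.
T_v = 0.25045 corresponds to the U ≤ 60% branch:
U = √(4T_v/π) = 0.5647

U ≈ 56.5 %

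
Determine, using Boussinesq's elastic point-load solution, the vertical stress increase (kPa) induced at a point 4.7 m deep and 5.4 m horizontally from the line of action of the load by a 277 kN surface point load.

Δσ_z ≈ 0.73 kPa

Boussinesq vertical stress below a point load on an elastic half-space:
Δσ_z = 3P/(2πz²) · [1 + (r/z)²]^(−5/2)
r/z = 5.4/4.7 = 1.1489; [1+(r/z)²]^(−5/2) = 0.12197.
Δσ_z = 3×277/(2π×4.7²) × 0.12197 = 5.9872 × 0.12197 = 0.7303 kPa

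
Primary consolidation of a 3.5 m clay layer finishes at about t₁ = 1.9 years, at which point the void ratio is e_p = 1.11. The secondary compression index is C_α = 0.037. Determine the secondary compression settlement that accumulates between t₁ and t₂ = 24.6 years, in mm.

Secondary compression: S_s = C_α·H/(1+e_p)·log₁₀(t₂/t₁)
S_s = 0.037×3.5/(1+1.11)×log₁₀(24.6/1.9)
    = 0.06137 × 1.112 = 0.06826 m

S_s ≈ 68.3 mm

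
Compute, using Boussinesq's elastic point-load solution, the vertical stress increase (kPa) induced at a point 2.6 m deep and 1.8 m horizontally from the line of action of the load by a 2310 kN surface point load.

Boussinesq vertical stress below a point load on an elastic half-space:
Δσ_z = 3P/(2πz²) · [1 + (r/z)²]^(−5/2)
r/z = 1.8/2.6 = 0.69231; [1+(r/z)²]^(−5/2) = 0.37572.
Δσ_z = 3×2310/(2π×2.6²) × 0.37572 = 163.16 × 0.37572 = 61.3 kPa

Δσ_z ≈ 61.3 kPa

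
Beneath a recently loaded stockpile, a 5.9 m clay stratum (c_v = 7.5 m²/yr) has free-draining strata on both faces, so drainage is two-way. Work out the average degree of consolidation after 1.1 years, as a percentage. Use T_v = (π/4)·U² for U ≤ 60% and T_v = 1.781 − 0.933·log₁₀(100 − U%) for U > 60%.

U ≈ 92.2 %

Drainage path length: H_d = H/2 = 2.95 m (double drainage).
T_v = c_v·t/H_d² = 7.5×1.1/2.95² = 0.948.
T_v = 0.948 corresponds to the U > 60% branch:
U = 1 − 10^((1.781 − T_v)/0.933)/100 = 0.9219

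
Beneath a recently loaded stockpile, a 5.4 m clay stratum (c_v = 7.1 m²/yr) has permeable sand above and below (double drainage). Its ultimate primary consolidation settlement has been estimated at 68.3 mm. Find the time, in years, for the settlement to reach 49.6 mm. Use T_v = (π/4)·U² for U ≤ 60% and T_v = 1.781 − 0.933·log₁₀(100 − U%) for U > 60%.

Drainage path length: H_d = H/2 = 2.7 m (double drainage).
U = S(t)/S_ult = 49.6/68.3 = 0.7262.
U > 60%: T_v = 1.781 − 0.933·log₁₀(100 − 72.621) = 0.43989.
t = T_v·H_d²/c_v = 0.43989×2.7²/7.1 = 0.4517 years.

t ≈ 0.452 years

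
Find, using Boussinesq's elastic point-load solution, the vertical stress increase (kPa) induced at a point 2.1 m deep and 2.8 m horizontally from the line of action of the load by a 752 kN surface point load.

Boussinesq vertical stress below a point load on an elastic half-space:
Δσ_z = 3P/(2πz²) · [1 + (r/z)²]^(−5/2)
r/z = 2.8/2.1 = 1.3333; [1+(r/z)²]^(−5/2) = 0.07776.
Δσ_z = 3×752/(2π×2.1²) × 0.07776 = 81.418 × 0.07776 = 6.331 kPa

Δσ_z ≈ 6.33 kPa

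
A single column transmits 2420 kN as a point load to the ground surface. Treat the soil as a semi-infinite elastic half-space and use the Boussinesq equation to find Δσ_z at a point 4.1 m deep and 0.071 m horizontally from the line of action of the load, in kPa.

Δσ_z ≈ 68.7 kPa

Boussinesq vertical stress below a point load on an elastic half-space:
Δσ_z = 3P/(2πz²) · [1 + (r/z)²]^(−5/2)
r/z = 0.071/4.1 = 0.017317; [1+(r/z)²]^(−5/2) = 0.99925.
Δσ_z = 3×2420/(2π×4.1²) × 0.99925 = 68.737 × 0.99925 = 68.69 kPa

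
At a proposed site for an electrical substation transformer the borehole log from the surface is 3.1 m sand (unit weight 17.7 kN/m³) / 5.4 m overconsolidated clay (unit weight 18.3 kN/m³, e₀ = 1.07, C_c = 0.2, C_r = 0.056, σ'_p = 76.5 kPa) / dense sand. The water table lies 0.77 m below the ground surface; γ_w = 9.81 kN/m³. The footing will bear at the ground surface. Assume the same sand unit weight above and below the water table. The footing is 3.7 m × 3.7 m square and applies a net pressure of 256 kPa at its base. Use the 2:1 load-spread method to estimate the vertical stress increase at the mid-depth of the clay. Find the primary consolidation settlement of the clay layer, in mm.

Mid-depth of clay below the ground surface: z = 3.1 + 5.4/2 = 5.8 m.
Total vertical stress at mid-clay: σ_v = 17.7×3.1 + 18.3×2.7 = 104.28 kPa.
Pore pressure: u = 9.81×(5.8 − 0.77) = 49.344 kPa.
Initial effective stress: σ'_0 = σ_v − u = 104.28 − 49.344 = 54.936 kPa.
Stress increase at mid-clay by the 2:1 spreading method:
Δσ = qBL/((B+z)(L+z)) = 256×3.7×3.7/((3.7+5.8)(3.7+5.8)) = 38.833 kPa
Final effective stress: σ'_f = 54.936 + 38.833 = 93.769 kPa.
σ'_f = 93.769 > σ'_p = 76.5 kPa, so the stress path crosses the preconsolidation pressure — recompression up to σ'_p, then virgin compression beyond:
S_c = H/(1+e₀)·[C_r·log₁₀(σ'_p/σ'_0) + C_c·log₁₀(σ'_f/σ'_p)]
    = 5.4/2.07 × [0.056×log₁₀(76.5/54.936) + 0.2×log₁₀(93.769/76.5)]
    = 2.6087 × [0.008053 + 0.01768] = 0.06713 m

S_c ≈ 67.1 mm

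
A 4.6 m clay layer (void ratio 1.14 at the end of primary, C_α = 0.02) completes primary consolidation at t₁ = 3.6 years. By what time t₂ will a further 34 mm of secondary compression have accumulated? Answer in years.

t₂ ≈ 22.2 years

S_s = C_α·H/(1+e_p)·log₁₀(t₂/t₁) ⇒ log₁₀(t₂/t₁) = S_s·(1+e_p)/(C_α·H).
log₁₀(t₂/t₁) = 0.034 × (1+1.14) / (0.02×4.6) = 0.7909
t₂ = t₁ × 10^0.7909 = 3.6 × 6.178 = 22.24 years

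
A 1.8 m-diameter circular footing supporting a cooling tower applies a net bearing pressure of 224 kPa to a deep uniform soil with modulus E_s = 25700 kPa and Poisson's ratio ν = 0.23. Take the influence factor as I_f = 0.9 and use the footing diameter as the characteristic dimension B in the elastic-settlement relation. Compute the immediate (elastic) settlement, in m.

Immediate (elastic) settlement: S_e = q·B·(1−ν²)/E_s · I_f.
S_e = 224 × 1.8 × (1 − 0.23²) / 25700 × 0.9
    = 224 × 1.8 × 0.9471 / 25700 × 0.9
    = 0.01337 m

S_e ≈ 0.0134 m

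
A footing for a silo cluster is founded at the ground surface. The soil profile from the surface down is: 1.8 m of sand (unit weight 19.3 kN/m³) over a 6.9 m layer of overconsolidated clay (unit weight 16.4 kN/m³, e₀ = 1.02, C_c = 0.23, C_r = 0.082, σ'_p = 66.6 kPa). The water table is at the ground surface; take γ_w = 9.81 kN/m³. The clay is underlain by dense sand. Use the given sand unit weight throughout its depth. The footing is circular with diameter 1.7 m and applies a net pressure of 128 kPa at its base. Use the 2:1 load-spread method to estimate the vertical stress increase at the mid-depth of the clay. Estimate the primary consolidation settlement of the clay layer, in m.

Mid-depth of clay below the ground surface: z = 1.8 + 6.9/2 = 5.25 m.
Total vertical stress at mid-clay: σ_v = 19.3×1.8 + 16.4×3.45 = 91.32 kPa.
Pore pressure: u = 9.81×(5.25 − 0) = 51.503 kPa.
Initial effective stress: σ'_0 = σ_v − u = 91.32 − 51.503 = 39.817 kPa.
Stress increase at mid-clay by the 2:1 spreading method:
Δσ ≈ qD²/(D+z)² = 128×1.7²/(1.7+5.25)² = 7.6584 kPa
Final effective stress: σ'_f = 39.817 + 7.6584 = 47.475 kPa.
σ'_f = 47.475 ≤ σ'_p = 66.6 kPa, so the clay remains overconsolidated and only the recompression index applies:
S_c = C_r·H/(1+e₀)·log₁₀(σ'_f/σ'_0) = 0.082×6.9/2.02×log₁₀(47.475/39.817)
    = 0.2801 × 0.076396 = 0.0214 m

S_c ≈ 0.0214 m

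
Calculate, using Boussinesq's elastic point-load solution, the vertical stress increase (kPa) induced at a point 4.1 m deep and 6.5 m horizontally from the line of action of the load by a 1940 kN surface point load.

Boussinesq vertical stress below a point load on an elastic half-space:
Δσ_z = 3P/(2πz²) · [1 + (r/z)²]^(−5/2)
r/z = 6.5/4.1 = 1.5854; [1+(r/z)²]^(−5/2) = 0.04322.
Δσ_z = 3×1940/(2π×4.1²) × 0.04322 = 55.103 × 0.04322 = 2.382 kPa

Δσ_z ≈ 2.38 kPa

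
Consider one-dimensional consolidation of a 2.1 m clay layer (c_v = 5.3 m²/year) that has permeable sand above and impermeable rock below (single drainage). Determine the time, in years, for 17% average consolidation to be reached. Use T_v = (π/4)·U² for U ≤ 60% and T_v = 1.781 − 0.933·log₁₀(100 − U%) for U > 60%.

t ≈ 0.0189 years

Drainage path length: H_d = H = 2.1 m (single drainage).
U ≤ 60%: T_v = (π/4)·U² = (π/4)×0.17² = 0.022698.
t = T_v·H_d²/c_v = 0.022698×2.1²/5.3 = 0.01889 years.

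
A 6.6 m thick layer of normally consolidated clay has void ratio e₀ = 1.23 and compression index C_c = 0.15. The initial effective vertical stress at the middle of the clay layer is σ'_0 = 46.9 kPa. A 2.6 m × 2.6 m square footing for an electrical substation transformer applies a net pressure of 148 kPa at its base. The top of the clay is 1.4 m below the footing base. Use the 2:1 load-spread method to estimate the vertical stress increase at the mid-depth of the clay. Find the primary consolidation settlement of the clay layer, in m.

S_c ≈ 0.0649 m

Mid-depth of clay below the footing base: z = 1.4 + 6.6/2 = 4.7 m.
Stress increase at mid-clay by the 2:1 spreading method:
Δσ = qBL/((B+z)(L+z)) = 148×2.6×2.6/((2.6+4.7)(2.6+4.7)) = 18.774 kPa
Final effective stress: σ'_f = σ'_0 + Δσ = 46.9 + 18.774 = 65.674 kPa.
Normally consolidated clay, so the full stress increment lies on the virgin compression line:
S_c = C_c·H/(1+e₀)·log₁₀(σ'_f/σ'_0) = 0.15×6.6/(1+1.23)×log₁₀(65.674/46.9)
    = 0.44395 × 0.14622 = 0.06491 m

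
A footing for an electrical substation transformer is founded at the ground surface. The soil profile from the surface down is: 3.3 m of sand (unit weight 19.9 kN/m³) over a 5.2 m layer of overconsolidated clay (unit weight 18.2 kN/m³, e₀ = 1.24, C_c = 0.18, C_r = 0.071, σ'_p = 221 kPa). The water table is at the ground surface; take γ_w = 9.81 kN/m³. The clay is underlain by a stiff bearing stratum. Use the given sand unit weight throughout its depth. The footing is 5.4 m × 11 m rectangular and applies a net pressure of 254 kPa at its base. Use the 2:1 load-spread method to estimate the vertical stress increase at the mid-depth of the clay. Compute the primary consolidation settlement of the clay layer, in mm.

S_c ≈ 63.7 mm

Mid-depth of clay below the ground surface: z = 3.3 + 5.2/2 = 5.9 m.
Total vertical stress at mid-clay: σ_v = 19.9×3.3 + 18.2×2.6 = 112.99 kPa.
Pore pressure: u = 9.81×(5.9 − 0) = 57.879 kPa.
Initial effective stress: σ'_0 = σ_v − u = 112.99 − 57.879 = 55.111 kPa.
Stress increase at mid-clay by the 2:1 spreading method:
Δσ = qBL/((B+z)(L+z)) = 254×5.4×11/((5.4+5.9)(11+5.9)) = 79.005 kPa
Final effective stress: σ'_f = 55.111 + 79.005 = 134.12 kPa.
σ'_f = 134.12 ≤ σ'_p = 221 kPa, so the clay remains overconsolidated and only the recompression index applies:
S_c = C_r·H/(1+e₀)·log₁₀(σ'_f/σ'_0) = 0.071×5.2/2.24×log₁₀(134.12/55.111)
    = 0.16482 × 0.38626 = 0.06366 m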